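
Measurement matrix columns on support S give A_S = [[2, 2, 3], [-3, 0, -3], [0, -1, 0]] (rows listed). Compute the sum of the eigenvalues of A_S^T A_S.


Sum of eigenvalues of A_S^T A_S = trace(A_S^T A_S) = sum of squared column norms of A_S.
A_S^T A_S diagonal: [13, 5, 18].
trace = 13 + 5 + 18 = 36.

36


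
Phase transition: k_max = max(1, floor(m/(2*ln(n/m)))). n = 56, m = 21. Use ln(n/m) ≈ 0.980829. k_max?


n/m = 56/21 = 8/3.
ln(n/m) ≈ 0.980829.
2*ln(n/m) ≈ 1.961658.
m/(2*ln(n/m)) ≈ 21/1.961658 ≈ 10.7052.
floor = 10.
k_max = max(1, 10) = 10.

10


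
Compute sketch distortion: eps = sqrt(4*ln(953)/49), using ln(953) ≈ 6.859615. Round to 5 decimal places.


ln(953) ≈ 6.859615.
4*ln(N)/m ≈ 4*6.859615/49 ≈ 0.55996857.
eps = sqrt(0.55996857) ≈ 0.7483105 ≈ 0.74831.

0.74831


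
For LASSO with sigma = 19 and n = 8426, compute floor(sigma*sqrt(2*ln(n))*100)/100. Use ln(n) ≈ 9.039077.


ln(8426) ≈ 9.039077.
2*ln(n) ≈ 18.078154.
sqrt(2*ln(n)) ≈ sqrt(18.078154) ≈ 4.251841.
lambda ≈ 19*4.251841 = 80.784979.
floor(lambda*100)/100 = 80.78.

80.78


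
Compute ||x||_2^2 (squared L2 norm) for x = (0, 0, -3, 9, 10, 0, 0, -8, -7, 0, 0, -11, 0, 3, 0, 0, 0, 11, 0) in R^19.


Non-zero entries: [(2, -3), (3, 9), (4, 10), (7, -8), (8, -7), (11, -11), (13, 3), (17, 11)]
Squares: [9, 81, 100, 64, 49, 121, 9, 121]
||x||_2^2 = sum = 554.

554


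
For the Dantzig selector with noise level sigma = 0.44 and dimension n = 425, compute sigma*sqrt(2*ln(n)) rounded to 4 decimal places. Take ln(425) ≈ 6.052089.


ln(425) ≈ 6.052089.
2*ln(n) ≈ 12.104178.
sqrt(2*ln(n)) ≈ sqrt(12.104178) ≈ 3.479106.
threshold ≈ 0.44*3.479106 = 1.53080664 ≈ 1.5308.

1.5308


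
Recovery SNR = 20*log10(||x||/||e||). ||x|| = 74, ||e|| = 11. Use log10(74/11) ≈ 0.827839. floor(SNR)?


||x||/||e|| = 74/11.
log10(74/11) ≈ 0.827839.
20*log10(||x||/||e||) ≈ 20*0.827839 = 16.55678.
floor(16.55678) = 16.

16


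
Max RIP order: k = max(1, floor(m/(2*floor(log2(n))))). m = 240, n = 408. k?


floor(log2(408)) = 8.
2*8 = 16.
m/(2*floor(log2(n))) = 240/16 ≈ 15.0.
floor = 15.
k = max(1, 15) = 15.

15


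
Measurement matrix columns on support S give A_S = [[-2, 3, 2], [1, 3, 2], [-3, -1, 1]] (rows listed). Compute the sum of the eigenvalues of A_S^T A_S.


Sum of eigenvalues of A_S^T A_S = trace(A_S^T A_S) = sum of squared column norms of A_S.
A_S^T A_S diagonal: [14, 19, 9].
trace = 14 + 19 + 9 = 42.

42


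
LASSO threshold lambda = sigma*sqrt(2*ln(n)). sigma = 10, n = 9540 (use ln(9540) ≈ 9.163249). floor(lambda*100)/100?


ln(9540) ≈ 9.163249.
2*ln(n) ≈ 18.326498.
sqrt(2*ln(n)) ≈ sqrt(18.326498) ≈ 4.280946.
lambda ≈ 10*4.280946 = 42.80946.
floor(lambda*100)/100 = 42.80.

42.80


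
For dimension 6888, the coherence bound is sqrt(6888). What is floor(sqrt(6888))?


82^2 = 6724 <= 6888 < 6889 = 83^2, so 82 <= sqrt(6888) < 83.
floor(sqrt(6888)) = 82.

82


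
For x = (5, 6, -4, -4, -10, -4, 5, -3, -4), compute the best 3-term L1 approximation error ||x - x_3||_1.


Sorted |x_i| descending: [10, 6, 5, 5, 4, 4, 4, 4, 3]
Keep top 3: [10, 6, 5]
Tail entries: [5, 4, 4, 4, 4, 3]
L1 error = sum of tail = 24.

24


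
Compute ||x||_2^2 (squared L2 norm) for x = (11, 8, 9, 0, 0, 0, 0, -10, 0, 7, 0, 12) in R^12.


Non-zero entries: [(0, 11), (1, 8), (2, 9), (7, -10), (9, 7), (11, 12)]
Squares: [121, 64, 81, 100, 49, 144]
||x||_2^2 = sum = 559.

559


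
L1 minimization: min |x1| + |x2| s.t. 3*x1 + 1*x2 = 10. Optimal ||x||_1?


Axis intercepts:
  x1 = 10/3, x2 = 0: L1 = 10/3
  x1 = 0, x2 = 10: L1 = 10
x* = (10/3, 0)
||x*||_1 = 10/3.

10/3


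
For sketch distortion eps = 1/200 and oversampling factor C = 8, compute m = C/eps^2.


1/eps = 200.
(1/eps)^2 = 40000.
m = 8*40000 = 320000.

320000


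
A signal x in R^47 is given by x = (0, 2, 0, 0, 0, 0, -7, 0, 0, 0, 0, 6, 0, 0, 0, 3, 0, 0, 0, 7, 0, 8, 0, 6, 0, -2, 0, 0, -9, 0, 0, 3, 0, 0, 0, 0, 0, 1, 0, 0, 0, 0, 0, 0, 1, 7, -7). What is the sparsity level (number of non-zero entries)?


Non-zero positions: [1, 6, 11, 15, 19, 21, 23, 25, 28, 31, 37, 44, 45, 46].
Sparsity = 14.

14


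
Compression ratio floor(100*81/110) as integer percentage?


100*m/n = 100*81/110 ≈ 73.6364.
floor = 73.

73


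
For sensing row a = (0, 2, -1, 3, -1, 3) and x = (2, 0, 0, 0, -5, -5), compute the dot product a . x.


Non-zero terms: ['0*2', '-1*-5', '3*-5']
Products: [0, 5, -15]
y = sum = -10.

-10


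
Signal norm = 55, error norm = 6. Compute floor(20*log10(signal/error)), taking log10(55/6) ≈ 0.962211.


||x||/||e|| = 55/6.
log10(55/6) ≈ 0.962211.
20*log10(||x||/||e||) ≈ 20*0.962211 = 19.24422.
floor(19.24422) = 19.

19


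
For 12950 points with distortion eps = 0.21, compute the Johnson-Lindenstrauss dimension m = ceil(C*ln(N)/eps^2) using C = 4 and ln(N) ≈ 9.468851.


ln(12950) ≈ 9.468851.
eps^2 = 0.21^2 = 0.0441.
C*ln(N)/eps^2 ≈ 4*9.468851/0.0441 ≈ 858.8527.
m = ceil(858.8527) = 859.

859


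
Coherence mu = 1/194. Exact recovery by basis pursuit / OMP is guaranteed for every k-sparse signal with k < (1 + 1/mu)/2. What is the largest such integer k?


1/mu = 194.
1 + 1/mu = 195.
(1 + 1/mu)/2 = 97.5 is not an integer, so k_max = floor(97.5) = 97.

97


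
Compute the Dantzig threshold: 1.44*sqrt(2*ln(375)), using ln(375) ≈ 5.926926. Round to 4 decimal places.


ln(375) ≈ 5.926926.
2*ln(n) ≈ 11.853852.
sqrt(2*ln(n)) ≈ sqrt(11.853852) ≈ 3.442942.
threshold ≈ 1.44*3.442942 = 4.95783648 ≈ 4.9578.

4.9578


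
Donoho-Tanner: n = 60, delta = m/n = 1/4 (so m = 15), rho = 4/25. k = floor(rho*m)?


m = 1/4*60 = 15.
rho = 4/25.
rho*m = 4/25*15 = 2.4.
k = floor(2.4) = 2.

2


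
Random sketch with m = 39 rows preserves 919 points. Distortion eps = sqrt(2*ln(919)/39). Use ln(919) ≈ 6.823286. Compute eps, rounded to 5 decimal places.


ln(919) ≈ 6.823286.
2*ln(N)/m ≈ 2*6.823286/39 ≈ 0.3499121.
eps = sqrt(0.3499121) ≈ 0.5915337 ≈ 0.59153.

0.59153


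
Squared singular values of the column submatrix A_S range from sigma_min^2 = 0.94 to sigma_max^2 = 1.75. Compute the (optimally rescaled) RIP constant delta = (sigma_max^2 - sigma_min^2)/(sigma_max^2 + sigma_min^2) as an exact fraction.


lambda_max - lambda_min = 1.75 - 0.94 = 0.81.
lambda_max + lambda_min = 1.75 + 0.94 = 2.69.
delta = 0.81/2.69 = 81/269.

81/269


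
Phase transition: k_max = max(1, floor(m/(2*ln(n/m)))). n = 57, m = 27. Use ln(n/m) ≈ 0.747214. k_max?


n/m = 57/27 = 19/9.
ln(n/m) ≈ 0.747214.
2*ln(n/m) ≈ 1.494428.
m/(2*ln(n/m)) ≈ 27/1.494428 ≈ 18.0671.
floor = 18.
k_max = max(1, 18) = 18.

18


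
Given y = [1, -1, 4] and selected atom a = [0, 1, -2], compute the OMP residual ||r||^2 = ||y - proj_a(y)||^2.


a^T a = 5.
a^T y = -9.
coeff = -9/5 = -9/5.
||r||^2 = 9/5.

9/5


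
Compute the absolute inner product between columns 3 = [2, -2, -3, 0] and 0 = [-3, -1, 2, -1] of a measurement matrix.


Inner product: 2*-3 + -2*-1 + -3*2 + 0*-1
Products: [-6, 2, -6, 0]
Sum = -10.
|dot| = 10.

10


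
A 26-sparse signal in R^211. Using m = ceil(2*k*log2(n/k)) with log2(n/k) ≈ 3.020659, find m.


log2(n/k) = log2(211/26) ≈ 3.020659.
2*k*log2(n/k) ≈ 2*26*3.020659 = 157.074268.
m = ceil(157.074268) = 158.

158


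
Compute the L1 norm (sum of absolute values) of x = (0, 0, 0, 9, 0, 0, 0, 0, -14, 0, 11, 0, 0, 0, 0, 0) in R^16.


Non-zero entries: [(3, 9), (8, -14), (10, 11)]
Absolute values: [9, 14, 11]
||x||_1 = sum = 34.

34


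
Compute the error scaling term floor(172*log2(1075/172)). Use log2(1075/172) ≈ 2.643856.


log2(n/k) = log2(1075/172) ≈ 2.643856.
k*log2(n/k) ≈ 172*2.643856 = 454.743232.
floor(454.743232) = 454.

454


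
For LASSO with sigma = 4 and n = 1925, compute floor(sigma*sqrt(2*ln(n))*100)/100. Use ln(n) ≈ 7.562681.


ln(1925) ≈ 7.562681.
2*ln(n) ≈ 15.125362.
sqrt(2*ln(n)) ≈ sqrt(15.125362) ≈ 3.889134.
lambda ≈ 4*3.889134 = 15.556536.
floor(lambda*100)/100 = 15.55.

15.55


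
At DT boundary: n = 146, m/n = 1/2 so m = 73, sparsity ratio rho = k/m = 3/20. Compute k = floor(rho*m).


m = 1/2*146 = 73.
rho = 3/20.
rho*m = 3/20*73 = 10.95.
k = floor(10.95) = 10.

10


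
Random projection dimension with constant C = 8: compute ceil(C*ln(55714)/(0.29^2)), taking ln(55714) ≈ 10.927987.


ln(55714) ≈ 10.927987.
eps^2 = 0.29^2 = 0.0841.
C*ln(N)/eps^2 ≈ 8*10.927987/0.0841 ≈ 1039.5231.
m = ceil(1039.5231) = 1040.

1040


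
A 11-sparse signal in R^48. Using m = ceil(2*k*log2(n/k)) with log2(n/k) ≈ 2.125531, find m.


log2(n/k) = log2(48/11) ≈ 2.125531.
2*k*log2(n/k) ≈ 2*11*2.125531 = 46.761682.
m = ceil(46.761682) = 47.

47


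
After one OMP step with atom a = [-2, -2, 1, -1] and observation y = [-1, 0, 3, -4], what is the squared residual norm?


a^T a = 10.
a^T y = 9.
coeff = 9/10 = 9/10.
||r||^2 = 179/10.

179/10


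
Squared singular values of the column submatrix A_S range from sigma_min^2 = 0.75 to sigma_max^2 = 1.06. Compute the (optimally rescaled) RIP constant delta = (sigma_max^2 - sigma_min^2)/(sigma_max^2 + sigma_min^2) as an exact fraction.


lambda_max - lambda_min = 1.06 - 0.75 = 0.31.
lambda_max + lambda_min = 1.06 + 0.75 = 1.81.
delta = 0.31/1.81 = 31/181.

31/181


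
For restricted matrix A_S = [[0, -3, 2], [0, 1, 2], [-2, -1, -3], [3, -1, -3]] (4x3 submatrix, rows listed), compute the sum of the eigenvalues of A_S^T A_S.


Sum of eigenvalues of A_S^T A_S = trace(A_S^T A_S) = sum of squared column norms of A_S.
A_S^T A_S diagonal: [13, 12, 26].
trace = 13 + 12 + 26 = 51.

51


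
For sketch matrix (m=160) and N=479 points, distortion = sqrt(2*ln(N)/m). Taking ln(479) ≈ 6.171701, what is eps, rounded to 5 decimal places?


ln(479) ≈ 6.171701.
2*ln(N)/m ≈ 2*6.171701/160 ≈ 0.07714626.
eps = sqrt(0.07714626) ≈ 0.2777522 ≈ 0.27775.

0.27775


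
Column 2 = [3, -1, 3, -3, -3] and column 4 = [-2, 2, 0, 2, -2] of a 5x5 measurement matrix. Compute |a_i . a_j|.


Inner product: 3*-2 + -1*2 + 3*0 + -3*2 + -3*-2
Products: [-6, -2, 0, -6, 6]
Sum = -8.
|dot| = 8.

8


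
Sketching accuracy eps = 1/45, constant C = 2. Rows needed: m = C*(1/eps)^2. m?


1/eps = 45.
(1/eps)^2 = 2025.
m = 2*2025 = 4050.

4050


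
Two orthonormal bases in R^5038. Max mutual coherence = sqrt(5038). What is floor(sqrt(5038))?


70^2 = 4900 <= 5038 < 5041 = 71^2, so 70 <= sqrt(5038) < 71.
floor(sqrt(5038)) = 70.

70


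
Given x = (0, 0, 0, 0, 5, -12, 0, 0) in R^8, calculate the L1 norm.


Non-zero entries: [(4, 5), (5, -12)]
Absolute values: [5, 12]
||x||_1 = sum = 17.

17


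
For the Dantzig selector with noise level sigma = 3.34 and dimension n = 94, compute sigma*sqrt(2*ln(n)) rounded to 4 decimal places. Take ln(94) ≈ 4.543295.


ln(94) ≈ 4.543295.
2*ln(n) ≈ 9.08659.
sqrt(2*ln(n)) ≈ sqrt(9.08659) ≈ 3.014397.
threshold ≈ 3.34*3.014397 = 10.06808598 ≈ 10.0681.

10.0681


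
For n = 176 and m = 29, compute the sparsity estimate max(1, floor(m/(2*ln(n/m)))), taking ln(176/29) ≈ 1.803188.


n/m = 176/29.
ln(n/m) ≈ 1.803188.
2*ln(n/m) ≈ 3.606376.
m/(2*ln(n/m)) ≈ 29/3.606376 ≈ 8.0413.
floor = 8.
k_max = max(1, 8) = 8.

8


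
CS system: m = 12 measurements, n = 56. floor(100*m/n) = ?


100*m/n = 100*12/56 ≈ 21.4286.
floor = 21.

21


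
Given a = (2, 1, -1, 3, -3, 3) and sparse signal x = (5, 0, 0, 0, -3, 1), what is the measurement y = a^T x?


Non-zero terms: ['2*5', '-3*-3', '3*1']
Products: [10, 9, 3]
y = sum = 22.

22


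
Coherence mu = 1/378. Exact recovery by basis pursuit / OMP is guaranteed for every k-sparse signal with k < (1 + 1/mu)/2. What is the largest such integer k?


1/mu = 378.
1 + 1/mu = 379.
(1 + 1/mu)/2 = 189.5 is not an integer, so k_max = floor(189.5) = 189.

189


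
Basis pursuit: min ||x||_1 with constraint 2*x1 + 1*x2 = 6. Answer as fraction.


Axis intercepts:
  x1 = 3, x2 = 0: L1 = 3
  x1 = 0, x2 = 6: L1 = 6
x* = (3, 0)
||x*||_1 = 3.

3


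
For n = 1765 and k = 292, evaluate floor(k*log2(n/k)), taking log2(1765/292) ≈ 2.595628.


log2(n/k) = log2(1765/292) ≈ 2.595628.
k*log2(n/k) ≈ 292*2.595628 = 757.923376.
floor(757.923376) = 757.

757


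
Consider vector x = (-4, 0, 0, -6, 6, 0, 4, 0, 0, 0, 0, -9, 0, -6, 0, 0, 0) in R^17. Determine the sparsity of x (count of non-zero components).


Non-zero positions: [0, 3, 4, 6, 11, 13].
Sparsity = 6.

6


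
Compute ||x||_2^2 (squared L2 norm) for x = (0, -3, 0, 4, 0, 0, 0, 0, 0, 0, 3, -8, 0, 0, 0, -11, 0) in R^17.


Non-zero entries: [(1, -3), (3, 4), (10, 3), (11, -8), (15, -11)]
Squares: [9, 16, 9, 64, 121]
||x||_2^2 = sum = 219.

219


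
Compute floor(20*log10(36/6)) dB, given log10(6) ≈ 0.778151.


||x||/||e|| = 36/6 = 6.
log10(6) ≈ 0.778151.
20*log10(||x||/||e||) ≈ 20*0.778151 = 15.56302.
floor(15.56302) = 15.

15


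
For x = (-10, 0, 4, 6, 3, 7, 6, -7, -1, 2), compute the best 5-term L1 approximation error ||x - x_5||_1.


Sorted |x_i| descending: [10, 7, 7, 6, 6, 4, 3, 2, 1, 0]
Keep top 5: [10, 7, 7, 6, 6]
Tail entries: [4, 3, 2, 1, 0]
L1 error = sum of tail = 10.

10


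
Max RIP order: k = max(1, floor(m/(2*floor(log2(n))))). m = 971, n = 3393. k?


floor(log2(3393)) = 11.
2*11 = 22.
m/(2*floor(log2(n))) = 971/22 ≈ 44.1364.
floor = 44.
k = max(1, 44) = 44.

44


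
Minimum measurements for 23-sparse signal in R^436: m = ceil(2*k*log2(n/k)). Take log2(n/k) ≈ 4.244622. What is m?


log2(n/k) = log2(436/23) ≈ 4.244622.
2*k*log2(n/k) ≈ 2*23*4.244622 = 195.252612.
m = ceil(195.252612) = 196.

196


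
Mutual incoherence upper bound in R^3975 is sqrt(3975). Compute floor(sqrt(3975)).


63^2 = 3969 <= 3975 < 4096 = 64^2, so 63 <= sqrt(3975) < 64.
floor(sqrt(3975)) = 63.

63


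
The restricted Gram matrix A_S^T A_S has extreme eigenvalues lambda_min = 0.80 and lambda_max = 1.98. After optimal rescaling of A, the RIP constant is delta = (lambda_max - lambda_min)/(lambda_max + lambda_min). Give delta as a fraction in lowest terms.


lambda_max - lambda_min = 1.98 - 0.80 = 1.18.
lambda_max + lambda_min = 1.98 + 0.80 = 2.78.
delta = 1.18/2.78 = 118/278 = 59/139.

59/139


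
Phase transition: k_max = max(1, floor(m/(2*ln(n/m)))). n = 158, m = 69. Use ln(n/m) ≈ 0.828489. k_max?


n/m = 158/69.
ln(n/m) ≈ 0.828489.
2*ln(n/m) ≈ 1.656978.
m/(2*ln(n/m)) ≈ 69/1.656978 ≈ 41.6421.
floor = 41.
k_max = max(1, 41) = 41.

41


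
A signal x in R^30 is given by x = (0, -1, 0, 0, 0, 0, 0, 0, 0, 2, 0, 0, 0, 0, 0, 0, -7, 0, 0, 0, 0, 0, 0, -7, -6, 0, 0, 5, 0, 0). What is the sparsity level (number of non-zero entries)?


Non-zero positions: [1, 9, 16, 23, 24, 27].
Sparsity = 6.

6


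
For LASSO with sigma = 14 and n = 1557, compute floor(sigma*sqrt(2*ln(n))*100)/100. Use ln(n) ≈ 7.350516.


ln(1557) ≈ 7.350516.
2*ln(n) ≈ 14.701032.
sqrt(2*ln(n)) ≈ sqrt(14.701032) ≈ 3.834192.
lambda ≈ 14*3.834192 = 53.678688.
floor(lambda*100)/100 = 53.67.

53.67


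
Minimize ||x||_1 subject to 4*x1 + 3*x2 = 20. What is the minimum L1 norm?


Axis intercepts:
  x1 = 5, x2 = 0: L1 = 5
  x1 = 0, x2 = 20/3: L1 = 20/3
x* = (5, 0)
||x*||_1 = 5.

5


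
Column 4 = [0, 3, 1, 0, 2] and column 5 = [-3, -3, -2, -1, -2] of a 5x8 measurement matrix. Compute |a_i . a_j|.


Inner product: 0*-3 + 3*-3 + 1*-2 + 0*-1 + 2*-2
Products: [0, -9, -2, 0, -4]
Sum = -15.
|dot| = 15.

15


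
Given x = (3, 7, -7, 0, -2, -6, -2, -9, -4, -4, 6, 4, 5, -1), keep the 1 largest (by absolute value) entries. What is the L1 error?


Sorted |x_i| descending: [9, 7, 7, 6, 6, 5, 4, 4, 4, 3, 2, 2, 1, 0]
Keep top 1: [9]
Tail entries: [7, 7, 6, 6, 5, 4, 4, 4, 3, 2, 2, 1, 0]
L1 error = sum of tail = 51.

51


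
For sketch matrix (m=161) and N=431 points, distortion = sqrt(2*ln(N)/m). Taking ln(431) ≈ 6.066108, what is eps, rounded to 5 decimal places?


ln(431) ≈ 6.066108.
2*ln(N)/m ≈ 2*6.066108/161 ≈ 0.07535538.
eps = sqrt(0.07535538) ≈ 0.2745093 ≈ 0.27451.

0.27451


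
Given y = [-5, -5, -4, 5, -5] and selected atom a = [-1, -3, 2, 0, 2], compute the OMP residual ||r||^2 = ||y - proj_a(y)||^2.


a^T a = 18.
a^T y = 2.
coeff = 2/18 = 1/9.
||r||^2 = 1042/9.

1042/9


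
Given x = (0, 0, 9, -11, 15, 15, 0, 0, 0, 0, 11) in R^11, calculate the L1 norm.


Non-zero entries: [(2, 9), (3, -11), (4, 15), (5, 15), (10, 11)]
Absolute values: [9, 11, 15, 15, 11]
||x||_1 = sum = 61.

61


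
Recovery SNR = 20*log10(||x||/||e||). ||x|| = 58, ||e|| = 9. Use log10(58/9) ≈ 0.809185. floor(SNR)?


||x||/||e|| = 58/9.
log10(58/9) ≈ 0.809185.
20*log10(||x||/||e||) ≈ 20*0.809185 = 16.1837.
floor(16.1837) = 16.

16


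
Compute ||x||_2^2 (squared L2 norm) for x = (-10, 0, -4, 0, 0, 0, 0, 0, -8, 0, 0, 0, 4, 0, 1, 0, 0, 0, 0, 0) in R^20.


Non-zero entries: [(0, -10), (2, -4), (8, -8), (12, 4), (14, 1)]
Squares: [100, 16, 64, 16, 1]
||x||_2^2 = sum = 197.

197


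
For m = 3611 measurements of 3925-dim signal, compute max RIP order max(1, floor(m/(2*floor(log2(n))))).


floor(log2(3925)) = 11.
2*11 = 22.
m/(2*floor(log2(n))) = 3611/22 ≈ 164.1364.
floor = 164.
k = max(1, 164) = 164.

164


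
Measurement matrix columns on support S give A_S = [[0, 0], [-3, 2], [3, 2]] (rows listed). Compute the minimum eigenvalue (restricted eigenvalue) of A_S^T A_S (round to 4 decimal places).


A_S^T A_S = [[18, 0], [0, 8]].
trace = 26.
det = 144.
disc = trace^2 - 4*det = 676 - 4*144 = 100.
sqrt(100) = 10.
lam_min = (26 - 10)/2 = 8 = 8.0000.

8.0000


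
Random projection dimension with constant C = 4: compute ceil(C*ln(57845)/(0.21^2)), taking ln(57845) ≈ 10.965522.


ln(57845) ≈ 10.965522.
eps^2 = 0.21^2 = 0.0441.
C*ln(N)/eps^2 ≈ 4*10.965522/0.0441 ≈ 994.6052.
m = ceil(994.6052) = 995.

995


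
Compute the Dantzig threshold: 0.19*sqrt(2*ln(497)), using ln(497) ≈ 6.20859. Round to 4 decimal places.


ln(497) ≈ 6.20859.
2*ln(n) ≈ 12.41718.
sqrt(2*ln(n)) ≈ sqrt(12.41718) ≈ 3.523802.
threshold ≈ 0.19*3.523802 = 0.66952238 ≈ 0.6695.

0.6695


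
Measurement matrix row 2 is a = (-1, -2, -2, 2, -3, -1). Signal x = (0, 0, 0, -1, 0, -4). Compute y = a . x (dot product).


Non-zero terms: ['2*-1', '-1*-4']
Products: [-2, 4]
y = sum = 2.

2


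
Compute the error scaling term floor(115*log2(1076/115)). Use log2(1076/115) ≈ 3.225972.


log2(n/k) = log2(1076/115) ≈ 3.225972.
k*log2(n/k) ≈ 115*3.225972 = 370.98678.
floor(370.98678) = 370.

370


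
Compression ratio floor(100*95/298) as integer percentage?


100*m/n = 100*95/298 ≈ 31.8792.
floor = 31.

31


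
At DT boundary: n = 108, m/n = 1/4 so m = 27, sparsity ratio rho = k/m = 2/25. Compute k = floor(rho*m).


m = 1/4*108 = 27.
rho = 2/25.
rho*m = 2/25*27 = 2.16.
k = floor(2.16) = 2.

2


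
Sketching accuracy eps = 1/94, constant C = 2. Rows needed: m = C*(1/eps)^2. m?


1/eps = 94.
(1/eps)^2 = 8836.
m = 2*8836 = 17672.

17672


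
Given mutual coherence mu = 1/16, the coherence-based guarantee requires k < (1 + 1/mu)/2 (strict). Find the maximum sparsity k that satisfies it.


1/mu = 16.
1 + 1/mu = 17.
(1 + 1/mu)/2 = 8.5 is not an integer, so k_max = floor(8.5) = 8.

8


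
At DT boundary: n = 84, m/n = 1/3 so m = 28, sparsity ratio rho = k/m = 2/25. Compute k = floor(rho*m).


m = 1/3*84 = 28.
rho = 2/25.
rho*m = 2/25*28 = 2.24.
k = floor(2.24) = 2.

2


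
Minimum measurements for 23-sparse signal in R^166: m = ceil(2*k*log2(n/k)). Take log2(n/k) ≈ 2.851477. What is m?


log2(n/k) = log2(166/23) ≈ 2.851477.
2*k*log2(n/k) ≈ 2*23*2.851477 = 131.167942.
m = ceil(131.167942) = 132.

132


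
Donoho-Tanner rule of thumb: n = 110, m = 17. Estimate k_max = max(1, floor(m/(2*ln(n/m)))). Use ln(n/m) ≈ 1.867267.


n/m = 110/17.
ln(n/m) ≈ 1.867267.
2*ln(n/m) ≈ 3.734534.
m/(2*ln(n/m)) ≈ 17/3.734534 ≈ 4.5521.
floor = 4.
k_max = max(1, 4) = 4.

4


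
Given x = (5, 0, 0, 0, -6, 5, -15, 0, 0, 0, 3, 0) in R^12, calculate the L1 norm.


Non-zero entries: [(0, 5), (4, -6), (5, 5), (6, -15), (10, 3)]
Absolute values: [5, 6, 5, 15, 3]
||x||_1 = sum = 34.

34


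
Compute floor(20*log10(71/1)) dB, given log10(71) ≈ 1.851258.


||x||/||e|| = 71/1 = 71.
log10(71) ≈ 1.851258.
20*log10(||x||/||e||) ≈ 20*1.851258 = 37.02516.
floor(37.02516) = 37.

37


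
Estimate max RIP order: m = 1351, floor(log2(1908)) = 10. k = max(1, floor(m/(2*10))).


floor(log2(1908)) = 10.
2*10 = 20.
m/(2*floor(log2(n))) = 1351/20 ≈ 67.55.
floor = 67.
k = max(1, 67) = 67.

67


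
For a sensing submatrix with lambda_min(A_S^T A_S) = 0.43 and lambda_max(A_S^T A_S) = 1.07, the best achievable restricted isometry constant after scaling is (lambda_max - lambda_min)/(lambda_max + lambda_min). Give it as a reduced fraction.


lambda_max - lambda_min = 1.07 - 0.43 = 0.64.
lambda_max + lambda_min = 1.07 + 0.43 = 1.50.
delta = 0.64/1.50 = 64/150 = 32/75.

32/75


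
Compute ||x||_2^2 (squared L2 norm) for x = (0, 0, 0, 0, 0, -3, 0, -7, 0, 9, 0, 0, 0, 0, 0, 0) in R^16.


Non-zero entries: [(5, -3), (7, -7), (9, 9)]
Squares: [9, 49, 81]
||x||_2^2 = sum = 139.

139


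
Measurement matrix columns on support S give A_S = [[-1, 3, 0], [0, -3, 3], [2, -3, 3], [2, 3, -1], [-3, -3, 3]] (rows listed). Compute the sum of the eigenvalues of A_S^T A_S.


Sum of eigenvalues of A_S^T A_S = trace(A_S^T A_S) = sum of squared column norms of A_S.
A_S^T A_S diagonal: [18, 45, 28].
trace = 18 + 45 + 28 = 91.

91


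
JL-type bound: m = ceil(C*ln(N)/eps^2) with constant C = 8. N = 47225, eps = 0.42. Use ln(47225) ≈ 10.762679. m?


ln(47225) ≈ 10.762679.
eps^2 = 0.42^2 = 0.1764.
C*ln(N)/eps^2 ≈ 8*10.762679/0.1764 ≈ 488.1034.
m = ceil(488.1034) = 489.

489


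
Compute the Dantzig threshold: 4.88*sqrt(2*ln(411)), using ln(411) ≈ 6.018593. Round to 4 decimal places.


ln(411) ≈ 6.018593.
2*ln(n) ≈ 12.037186.
sqrt(2*ln(n)) ≈ sqrt(12.037186) ≈ 3.469465.
threshold ≈ 4.88*3.469465 = 16.9309892 ≈ 16.9310.

16.9310


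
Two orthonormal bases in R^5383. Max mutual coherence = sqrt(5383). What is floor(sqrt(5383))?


73^2 = 5329 <= 5383 < 5476 = 74^2, so 73 <= sqrt(5383) < 74.
floor(sqrt(5383)) = 73.

73


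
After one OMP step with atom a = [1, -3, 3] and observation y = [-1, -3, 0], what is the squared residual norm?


a^T a = 19.
a^T y = 8.
coeff = 8/19 = 8/19.
||r||^2 = 126/19.

126/19


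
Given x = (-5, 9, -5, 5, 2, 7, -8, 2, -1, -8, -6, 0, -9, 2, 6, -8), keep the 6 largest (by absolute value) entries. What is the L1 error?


Sorted |x_i| descending: [9, 9, 8, 8, 8, 7, 6, 6, 5, 5, 5, 2, 2, 2, 1, 0]
Keep top 6: [9, 9, 8, 8, 8, 7]
Tail entries: [6, 6, 5, 5, 5, 2, 2, 2, 1, 0]
L1 error = sum of tail = 34.

34


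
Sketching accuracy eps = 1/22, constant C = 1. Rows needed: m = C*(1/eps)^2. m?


1/eps = 22.
(1/eps)^2 = 484.
m = 1*484 = 484.

484


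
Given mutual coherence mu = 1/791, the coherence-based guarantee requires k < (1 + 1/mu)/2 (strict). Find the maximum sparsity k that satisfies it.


1/mu = 791.
1 + 1/mu = 792.
(1 + 1/mu)/2 = 396 is an integer and the inequality is strict, so k_max = 396 - 1 = 395.

395


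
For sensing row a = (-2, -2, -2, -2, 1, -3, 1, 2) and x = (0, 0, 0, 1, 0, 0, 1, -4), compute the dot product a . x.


Non-zero terms: ['-2*1', '1*1', '2*-4']
Products: [-2, 1, -8]
y = sum = -9.

-9


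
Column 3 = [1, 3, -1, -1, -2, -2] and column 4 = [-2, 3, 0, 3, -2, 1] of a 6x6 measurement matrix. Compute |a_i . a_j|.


Inner product: 1*-2 + 3*3 + -1*0 + -1*3 + -2*-2 + -2*1
Products: [-2, 9, 0, -3, 4, -2]
Sum = 6.
|dot| = 6.

6


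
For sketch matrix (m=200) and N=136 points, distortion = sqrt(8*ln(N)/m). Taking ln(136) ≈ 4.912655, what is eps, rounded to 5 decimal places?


ln(136) ≈ 4.912655.
8*ln(N)/m ≈ 8*4.912655/200 ≈ 0.1965062.
eps = sqrt(0.1965062) ≈ 0.4432902 ≈ 0.44329.

0.44329


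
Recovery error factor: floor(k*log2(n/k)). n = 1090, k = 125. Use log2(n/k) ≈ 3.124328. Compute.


log2(n/k) = log2(1090/125) ≈ 3.124328.
k*log2(n/k) ≈ 125*3.124328 = 390.541.
floor(390.541) = 390.

390


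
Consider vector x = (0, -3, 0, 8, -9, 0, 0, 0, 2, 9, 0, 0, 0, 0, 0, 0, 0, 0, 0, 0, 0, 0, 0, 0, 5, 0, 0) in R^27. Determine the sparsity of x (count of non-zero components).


Non-zero positions: [1, 3, 4, 8, 9, 24].
Sparsity = 6.

6


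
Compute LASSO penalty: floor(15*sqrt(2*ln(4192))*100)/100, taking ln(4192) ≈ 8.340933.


ln(4192) ≈ 8.340933.
2*ln(n) ≈ 16.681866.
sqrt(2*ln(n)) ≈ sqrt(16.681866) ≈ 4.084344.
lambda ≈ 15*4.084344 = 61.26516.
floor(lambda*100)/100 = 61.26.

61.26


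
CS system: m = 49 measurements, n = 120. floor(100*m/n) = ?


100*m/n = 100*49/120 ≈ 40.8333.
floor = 40.

40


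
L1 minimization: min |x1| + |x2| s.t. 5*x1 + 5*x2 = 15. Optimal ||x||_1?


Axis intercepts:
  x1 = 3, x2 = 0: L1 = 3
  x1 = 0, x2 = 3: L1 = 3
x* = (3, 0)
||x*||_1 = 3.

3


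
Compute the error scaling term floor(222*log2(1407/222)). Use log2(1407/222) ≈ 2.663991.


log2(n/k) = log2(1407/222) ≈ 2.663991.
k*log2(n/k) ≈ 222*2.663991 = 591.406002.
floor(591.406002) = 591.

591


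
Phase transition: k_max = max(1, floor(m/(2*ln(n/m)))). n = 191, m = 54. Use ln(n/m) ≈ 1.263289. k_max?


n/m = 191/54.
ln(n/m) ≈ 1.263289.
2*ln(n/m) ≈ 2.526578.
m/(2*ln(n/m)) ≈ 54/2.526578 ≈ 21.3728.
floor = 21.
k_max = max(1, 21) = 21.

21


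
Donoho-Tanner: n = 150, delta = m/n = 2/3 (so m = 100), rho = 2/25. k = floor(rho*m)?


m = 2/3*150 = 100.
rho = 2/25.
rho*m = 2/25*100 = 8.
k = floor(8) = 8.

8


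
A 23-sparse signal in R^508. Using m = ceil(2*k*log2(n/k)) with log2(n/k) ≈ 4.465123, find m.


log2(n/k) = log2(508/23) ≈ 4.465123.
2*k*log2(n/k) ≈ 2*23*4.465123 = 205.395658.
m = ceil(205.395658) = 206.

206


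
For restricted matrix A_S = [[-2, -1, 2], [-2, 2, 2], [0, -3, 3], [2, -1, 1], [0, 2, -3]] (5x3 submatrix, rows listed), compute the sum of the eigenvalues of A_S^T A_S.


Sum of eigenvalues of A_S^T A_S = trace(A_S^T A_S) = sum of squared column norms of A_S.
A_S^T A_S diagonal: [12, 19, 27].
trace = 12 + 19 + 27 = 58.

58


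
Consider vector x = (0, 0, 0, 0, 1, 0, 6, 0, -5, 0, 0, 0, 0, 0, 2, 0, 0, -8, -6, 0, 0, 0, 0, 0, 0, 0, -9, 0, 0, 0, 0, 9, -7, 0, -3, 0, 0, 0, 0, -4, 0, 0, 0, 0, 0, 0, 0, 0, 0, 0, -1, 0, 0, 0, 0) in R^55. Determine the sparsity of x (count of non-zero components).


Non-zero positions: [4, 6, 8, 14, 17, 18, 26, 31, 32, 34, 39, 50].
Sparsity = 12.

12


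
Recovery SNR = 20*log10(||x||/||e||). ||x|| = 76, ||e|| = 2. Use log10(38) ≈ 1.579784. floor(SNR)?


||x||/||e|| = 76/2 = 38.
log10(38) ≈ 1.579784.
20*log10(||x||/||e||) ≈ 20*1.579784 = 31.59568.
floor(31.59568) = 31.

31


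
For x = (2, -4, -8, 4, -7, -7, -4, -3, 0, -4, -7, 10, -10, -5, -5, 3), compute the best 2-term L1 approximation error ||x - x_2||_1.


Sorted |x_i| descending: [10, 10, 8, 7, 7, 7, 5, 5, 4, 4, 4, 4, 3, 3, 2, 0]
Keep top 2: [10, 10]
Tail entries: [8, 7, 7, 7, 5, 5, 4, 4, 4, 4, 3, 3, 2, 0]
L1 error = sum of tail = 63.

63


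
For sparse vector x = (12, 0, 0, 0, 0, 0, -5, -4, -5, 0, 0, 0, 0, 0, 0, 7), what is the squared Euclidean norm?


Non-zero entries: [(0, 12), (6, -5), (7, -4), (8, -5), (15, 7)]
Squares: [144, 25, 16, 25, 49]
||x||_2^2 = sum = 259.

259


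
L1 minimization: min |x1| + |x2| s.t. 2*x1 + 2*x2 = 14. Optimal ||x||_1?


Axis intercepts:
  x1 = 7, x2 = 0: L1 = 7
  x1 = 0, x2 = 7: L1 = 7
x* = (7, 0)
||x*||_1 = 7.

7


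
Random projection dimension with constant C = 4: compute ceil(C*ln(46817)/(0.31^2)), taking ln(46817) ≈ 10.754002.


ln(46817) ≈ 10.754002.
eps^2 = 0.31^2 = 0.0961.
C*ln(N)/eps^2 ≈ 4*10.754002/0.0961 ≈ 447.6171.
m = ceil(447.6171) = 448.

448


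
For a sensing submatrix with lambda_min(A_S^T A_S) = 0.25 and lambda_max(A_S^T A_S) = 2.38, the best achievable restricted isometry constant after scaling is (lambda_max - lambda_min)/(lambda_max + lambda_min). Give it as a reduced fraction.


lambda_max - lambda_min = 2.38 - 0.25 = 2.13.
lambda_max + lambda_min = 2.38 + 0.25 = 2.63.
delta = 2.13/2.63 = 213/263.

213/263


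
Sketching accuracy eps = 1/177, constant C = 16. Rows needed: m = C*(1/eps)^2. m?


1/eps = 177.
(1/eps)^2 = 31329.
m = 16*31329 = 501264.

501264


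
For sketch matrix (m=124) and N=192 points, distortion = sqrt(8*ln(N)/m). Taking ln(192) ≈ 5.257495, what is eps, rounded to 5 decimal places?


ln(192) ≈ 5.257495.
8*ln(N)/m ≈ 8*5.257495/124 ≈ 0.33919323.
eps = sqrt(0.33919323) ≈ 0.582403 ≈ 0.58240.

0.58240


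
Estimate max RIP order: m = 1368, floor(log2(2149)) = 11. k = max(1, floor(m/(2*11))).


floor(log2(2149)) = 11.
2*11 = 22.
m/(2*floor(log2(n))) = 1368/22 ≈ 62.1818.
floor = 62.
k = max(1, 62) = 62.

62


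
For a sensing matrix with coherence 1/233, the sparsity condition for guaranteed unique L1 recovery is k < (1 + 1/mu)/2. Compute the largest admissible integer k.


1/mu = 233.
1 + 1/mu = 234.
(1 + 1/mu)/2 = 117 is an integer and the inequality is strict, so k_max = 117 - 1 = 116.

116


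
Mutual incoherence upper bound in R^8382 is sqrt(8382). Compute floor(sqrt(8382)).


91^2 = 8281 <= 8382 < 8464 = 92^2, so 91 <= sqrt(8382) < 92.
floor(sqrt(8382)) = 91.

91


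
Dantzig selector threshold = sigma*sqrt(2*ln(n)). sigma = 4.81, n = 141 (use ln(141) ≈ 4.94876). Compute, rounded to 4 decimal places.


ln(141) ≈ 4.94876.
2*ln(n) ≈ 9.89752.
sqrt(2*ln(n)) ≈ sqrt(9.89752) ≈ 3.146032.
threshold ≈ 4.81*3.146032 = 15.13241392 ≈ 15.1324.

15.1324


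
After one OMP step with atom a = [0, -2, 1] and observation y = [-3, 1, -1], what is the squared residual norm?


a^T a = 5.
a^T y = -3.
coeff = -3/5 = -3/5.
||r||^2 = 46/5.

46/5


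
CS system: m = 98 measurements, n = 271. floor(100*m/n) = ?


100*m/n = 100*98/271 ≈ 36.1624.
floor = 36.

36


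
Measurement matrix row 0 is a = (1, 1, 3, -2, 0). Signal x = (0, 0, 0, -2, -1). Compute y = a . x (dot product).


Non-zero terms: ['-2*-2', '0*-1']
Products: [4, 0]
y = sum = 4.

4


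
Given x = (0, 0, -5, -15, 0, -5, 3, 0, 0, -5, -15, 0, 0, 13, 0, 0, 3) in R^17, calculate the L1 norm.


Non-zero entries: [(2, -5), (3, -15), (5, -5), (6, 3), (9, -5), (10, -15), (13, 13), (16, 3)]
Absolute values: [5, 15, 5, 3, 5, 15, 13, 3]
||x||_1 = sum = 64.

64


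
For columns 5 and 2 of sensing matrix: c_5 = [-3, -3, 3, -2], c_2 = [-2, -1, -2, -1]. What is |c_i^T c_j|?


Inner product: -3*-2 + -3*-1 + 3*-2 + -2*-1
Products: [6, 3, -6, 2]
Sum = 5.
|dot| = 5.

5


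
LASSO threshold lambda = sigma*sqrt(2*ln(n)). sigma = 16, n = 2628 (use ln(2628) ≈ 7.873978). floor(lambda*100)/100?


ln(2628) ≈ 7.873978.
2*ln(n) ≈ 15.747956.
sqrt(2*ln(n)) ≈ sqrt(15.747956) ≈ 3.968369.
lambda ≈ 16*3.968369 = 63.493904.
floor(lambda*100)/100 = 63.49.

63.49


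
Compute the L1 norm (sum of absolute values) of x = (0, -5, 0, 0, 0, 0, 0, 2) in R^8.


Non-zero entries: [(1, -5), (7, 2)]
Absolute values: [5, 2]
||x||_1 = sum = 7.

7


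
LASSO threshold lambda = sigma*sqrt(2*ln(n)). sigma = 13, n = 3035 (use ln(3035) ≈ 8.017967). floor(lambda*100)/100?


ln(3035) ≈ 8.017967.
2*ln(n) ≈ 16.035934.
sqrt(2*ln(n)) ≈ sqrt(16.035934) ≈ 4.004489.
lambda ≈ 13*4.004489 = 52.058357.
floor(lambda*100)/100 = 52.05.

52.05


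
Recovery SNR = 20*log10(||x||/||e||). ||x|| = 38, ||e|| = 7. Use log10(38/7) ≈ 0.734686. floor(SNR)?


||x||/||e|| = 38/7.
log10(38/7) ≈ 0.734686.
20*log10(||x||/||e||) ≈ 20*0.734686 = 14.69372.
floor(14.69372) = 14.

14


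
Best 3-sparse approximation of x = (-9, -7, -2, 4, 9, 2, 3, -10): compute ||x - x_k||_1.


Sorted |x_i| descending: [10, 9, 9, 7, 4, 3, 2, 2]
Keep top 3: [10, 9, 9]
Tail entries: [7, 4, 3, 2, 2]
L1 error = sum of tail = 18.

18


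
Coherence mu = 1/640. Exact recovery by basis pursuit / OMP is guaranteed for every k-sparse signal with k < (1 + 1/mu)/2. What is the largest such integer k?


1/mu = 640.
1 + 1/mu = 641.
(1 + 1/mu)/2 = 320.5 is not an integer, so k_max = floor(320.5) = 320.

320


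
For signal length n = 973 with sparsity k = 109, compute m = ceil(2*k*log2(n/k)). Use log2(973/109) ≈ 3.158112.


log2(n/k) = log2(973/109) ≈ 3.158112.
2*k*log2(n/k) ≈ 2*109*3.158112 = 688.468416.
m = ceil(688.468416) = 689.

689


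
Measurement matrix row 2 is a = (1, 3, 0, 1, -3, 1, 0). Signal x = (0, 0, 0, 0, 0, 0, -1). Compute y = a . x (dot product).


Non-zero terms: ['0*-1']
Products: [0]
y = sum = 0.

0


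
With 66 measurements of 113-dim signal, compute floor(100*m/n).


100*m/n = 100*66/113 ≈ 58.4071.
floor = 58.

58


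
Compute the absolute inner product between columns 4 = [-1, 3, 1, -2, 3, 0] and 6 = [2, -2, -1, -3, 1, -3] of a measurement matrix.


Inner product: -1*2 + 3*-2 + 1*-1 + -2*-3 + 3*1 + 0*-3
Products: [-2, -6, -1, 6, 3, 0]
Sum = 0.
|dot| = 0.

0


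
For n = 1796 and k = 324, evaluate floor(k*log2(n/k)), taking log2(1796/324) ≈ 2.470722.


log2(n/k) = log2(1796/324) ≈ 2.470722.
k*log2(n/k) ≈ 324*2.470722 = 800.513928.
floor(800.513928) = 800.

800


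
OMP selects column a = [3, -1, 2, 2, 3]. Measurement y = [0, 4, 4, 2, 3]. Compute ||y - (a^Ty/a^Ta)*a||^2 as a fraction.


a^T a = 27.
a^T y = 17.
coeff = 17/27 = 17/27.
||r||^2 = 926/27.

926/27


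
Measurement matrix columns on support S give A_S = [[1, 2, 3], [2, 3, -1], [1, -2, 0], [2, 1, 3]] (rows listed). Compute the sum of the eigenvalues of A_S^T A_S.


Sum of eigenvalues of A_S^T A_S = trace(A_S^T A_S) = sum of squared column norms of A_S.
A_S^T A_S diagonal: [10, 18, 19].
trace = 10 + 18 + 19 = 47.

47


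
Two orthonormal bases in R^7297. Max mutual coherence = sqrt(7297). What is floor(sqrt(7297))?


85^2 = 7225 <= 7297 < 7396 = 86^2, so 85 <= sqrt(7297) < 86.
floor(sqrt(7297)) = 85.

85


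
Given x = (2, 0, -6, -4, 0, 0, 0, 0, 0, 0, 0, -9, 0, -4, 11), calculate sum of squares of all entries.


Non-zero entries: [(0, 2), (2, -6), (3, -4), (11, -9), (13, -4), (14, 11)]
Squares: [4, 36, 16, 81, 16, 121]
||x||_2^2 = sum = 274.

274


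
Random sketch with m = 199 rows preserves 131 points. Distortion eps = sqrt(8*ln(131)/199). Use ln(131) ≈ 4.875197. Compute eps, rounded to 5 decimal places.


ln(131) ≈ 4.875197.
8*ln(N)/m ≈ 8*4.875197/199 ≈ 0.19598782.
eps = sqrt(0.19598782) ≈ 0.4427051 ≈ 0.44271.

0.44271


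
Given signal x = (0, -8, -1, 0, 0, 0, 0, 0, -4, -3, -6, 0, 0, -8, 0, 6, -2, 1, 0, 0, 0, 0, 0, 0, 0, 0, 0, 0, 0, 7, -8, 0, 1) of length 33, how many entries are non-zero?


Non-zero positions: [1, 2, 8, 9, 10, 13, 15, 16, 17, 29, 30, 32].
Sparsity = 12.

12


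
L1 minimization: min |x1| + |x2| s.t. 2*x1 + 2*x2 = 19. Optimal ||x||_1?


Axis intercepts:
  x1 = 19/2, x2 = 0: L1 = 19/2
  x1 = 0, x2 = 19/2: L1 = 19/2
x* = (19/2, 0)
||x*||_1 = 19/2.

19/2


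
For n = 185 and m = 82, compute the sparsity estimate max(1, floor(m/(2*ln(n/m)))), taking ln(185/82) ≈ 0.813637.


n/m = 185/82.
ln(n/m) ≈ 0.813637.
2*ln(n/m) ≈ 1.627274.
m/(2*ln(n/m)) ≈ 82/1.627274 ≈ 50.391.
floor = 50.
k_max = max(1, 50) = 50.

50


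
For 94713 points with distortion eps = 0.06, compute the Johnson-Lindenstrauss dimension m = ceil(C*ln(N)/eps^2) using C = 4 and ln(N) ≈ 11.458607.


ln(94713) ≈ 11.458607.
eps^2 = 0.06^2 = 0.0036.
C*ln(N)/eps^2 ≈ 4*11.458607/0.0036 ≈ 12731.7856.
m = ceil(12731.7856) = 12732.

12732


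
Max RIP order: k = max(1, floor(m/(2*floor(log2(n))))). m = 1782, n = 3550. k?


floor(log2(3550)) = 11.
2*11 = 22.
m/(2*floor(log2(n))) = 1782/22 ≈ 81.0.
floor = 81.
k = max(1, 81) = 81.

81


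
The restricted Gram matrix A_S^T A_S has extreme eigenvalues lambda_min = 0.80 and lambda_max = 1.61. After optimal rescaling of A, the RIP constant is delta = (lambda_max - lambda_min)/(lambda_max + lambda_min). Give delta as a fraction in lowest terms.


lambda_max - lambda_min = 1.61 - 0.80 = 0.81.
lambda_max + lambda_min = 1.61 + 0.80 = 2.41.
delta = 0.81/2.41 = 81/241.

81/241


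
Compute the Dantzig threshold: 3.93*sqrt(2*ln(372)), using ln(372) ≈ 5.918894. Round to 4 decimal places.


ln(372) ≈ 5.918894.
2*ln(n) ≈ 11.837788.
sqrt(2*ln(n)) ≈ sqrt(11.837788) ≈ 3.440609.
threshold ≈ 3.93*3.440609 = 13.52159337 ≈ 13.5216.

13.5216


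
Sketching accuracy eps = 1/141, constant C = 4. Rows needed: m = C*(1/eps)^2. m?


1/eps = 141.
(1/eps)^2 = 19881.
m = 4*19881 = 79524.

79524


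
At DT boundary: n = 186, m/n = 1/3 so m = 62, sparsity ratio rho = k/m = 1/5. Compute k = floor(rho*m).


m = 1/3*186 = 62.
rho = 1/5.
rho*m = 1/5*62 = 12.4.
k = floor(12.4) = 12.

12


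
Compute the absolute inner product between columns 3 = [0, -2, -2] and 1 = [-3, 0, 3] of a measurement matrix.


Inner product: 0*-3 + -2*0 + -2*3
Products: [0, 0, -6]
Sum = -6.
|dot| = 6.

6


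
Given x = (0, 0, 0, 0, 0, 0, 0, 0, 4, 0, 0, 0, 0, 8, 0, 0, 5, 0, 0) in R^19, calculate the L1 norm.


Non-zero entries: [(8, 4), (13, 8), (16, 5)]
Absolute values: [4, 8, 5]
||x||_1 = sum = 17.

17


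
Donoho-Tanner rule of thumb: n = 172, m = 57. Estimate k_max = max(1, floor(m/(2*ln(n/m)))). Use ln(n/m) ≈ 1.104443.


n/m = 172/57.
ln(n/m) ≈ 1.104443.
2*ln(n/m) ≈ 2.208886.
m/(2*ln(n/m)) ≈ 57/2.208886 ≈ 25.8049.
floor = 25.
k_max = max(1, 25) = 25.

25


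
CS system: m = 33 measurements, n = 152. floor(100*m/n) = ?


100*m/n = 100*33/152 ≈ 21.7105.
floor = 21.

21


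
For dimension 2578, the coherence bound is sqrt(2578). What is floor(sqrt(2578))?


50^2 = 2500 <= 2578 < 2601 = 51^2, so 50 <= sqrt(2578) < 51.
floor(sqrt(2578)) = 50.

50


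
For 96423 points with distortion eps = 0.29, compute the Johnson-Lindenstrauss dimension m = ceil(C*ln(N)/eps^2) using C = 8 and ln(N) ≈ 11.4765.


ln(96423) ≈ 11.4765.
eps^2 = 0.29^2 = 0.0841.
C*ln(N)/eps^2 ≈ 8*11.4765/0.0841 ≈ 1091.7004.
m = ceil(1091.7004) = 1092.

1092


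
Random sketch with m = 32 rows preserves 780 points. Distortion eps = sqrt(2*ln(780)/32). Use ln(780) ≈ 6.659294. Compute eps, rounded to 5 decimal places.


ln(780) ≈ 6.659294.
2*ln(N)/m ≈ 2*6.659294/32 ≈ 0.41620588.
eps = sqrt(0.41620588) ≈ 0.6451402 ≈ 0.64514.

0.64514


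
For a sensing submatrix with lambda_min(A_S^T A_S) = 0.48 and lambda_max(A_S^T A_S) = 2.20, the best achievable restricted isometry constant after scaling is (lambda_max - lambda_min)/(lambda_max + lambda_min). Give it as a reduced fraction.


lambda_max - lambda_min = 2.20 - 0.48 = 1.72.
lambda_max + lambda_min = 2.20 + 0.48 = 2.68.
delta = 1.72/2.68 = 172/268 = 43/67.

43/67


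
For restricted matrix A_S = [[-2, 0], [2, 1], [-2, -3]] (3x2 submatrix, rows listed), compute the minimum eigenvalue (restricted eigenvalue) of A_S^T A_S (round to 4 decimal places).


A_S^T A_S = [[12, 8], [8, 10]].
trace = 22.
det = 56.
disc = trace^2 - 4*det = 484 - 4*56 = 260.
sqrt(260) ≈ 16.124515.
lam_min = (22 - sqrt(260))/2 ≈ (22 - 16.124515)/2 = 2.9377425 ≈ 2.9377.

2.9377


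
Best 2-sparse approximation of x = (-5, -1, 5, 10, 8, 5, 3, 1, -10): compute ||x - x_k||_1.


Sorted |x_i| descending: [10, 10, 8, 5, 5, 5, 3, 1, 1]
Keep top 2: [10, 10]
Tail entries: [8, 5, 5, 5, 3, 1, 1]
L1 error = sum of tail = 28.

28


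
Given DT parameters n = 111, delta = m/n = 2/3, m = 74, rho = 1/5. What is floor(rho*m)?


m = 2/3*111 = 74.
rho = 1/5.
rho*m = 1/5*74 = 14.8.
k = floor(14.8) = 14.

14


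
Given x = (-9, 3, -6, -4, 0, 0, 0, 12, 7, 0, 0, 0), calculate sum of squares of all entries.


Non-zero entries: [(0, -9), (1, 3), (2, -6), (3, -4), (7, 12), (8, 7)]
Squares: [81, 9, 36, 16, 144, 49]
||x||_2^2 = sum = 335.

335
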